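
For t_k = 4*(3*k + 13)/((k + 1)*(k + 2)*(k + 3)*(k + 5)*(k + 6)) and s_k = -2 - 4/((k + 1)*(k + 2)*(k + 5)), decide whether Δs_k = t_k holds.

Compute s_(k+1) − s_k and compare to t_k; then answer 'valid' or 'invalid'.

s_(k+1) = -2 - 4/((k + 2)*(k + 3)*(k + 6))
s_(k+1) − s_k = 4*(3*k + 13)/(k**5 + 17*k**4 + 107*k**3 + 307*k**2 + 396*k + 180)
(s_(k+1) − s_k) − t_k = 0

valid (s_(k+1) − s_k reduces to t_k)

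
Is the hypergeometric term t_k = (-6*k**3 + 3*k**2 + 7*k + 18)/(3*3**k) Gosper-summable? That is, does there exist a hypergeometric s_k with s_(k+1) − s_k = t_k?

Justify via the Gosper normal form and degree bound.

r(k) = (6*k**3 + 15*k**2 + 5*k - 22)/(3*(6*k**3 - 3*k**2 - 7*k - 18)) after simplifying.
Gosper form: A/B · C(k+1)/C(k) with A=1/3, B=1, C=k**3 - k**2/2 - 7*k/6 - 3.
Key eq: (1/3)·f(k+1) = (1)·f(k) + (k**3 - k**2/2 - 7*k/6 - 3).
Degrees (0,0,3) ⇒ d ≤ 3.
Coefficient equations give f(k) = -(3*k**3 + 3*k**2 + 4*k - 4)/2.
Get s_k = R·t_k = (3*k**3 + 3*k**2 + 4*k - 4)/3**k with R(k) = B(k−1)f(k)/C(k) = -3*(3*k**3 + 3*k**2 + 4*k - 4)/(6*k**3 - 3*k**2 - 7*k - 18).
Check: Δs_k = (-6*k**3 + 3*k**2 + 7*k + 18)/(3*3**k). ✓

Yes. s_k = (3*k**3 + 3*k**2 + 4*k - 4)/3**k.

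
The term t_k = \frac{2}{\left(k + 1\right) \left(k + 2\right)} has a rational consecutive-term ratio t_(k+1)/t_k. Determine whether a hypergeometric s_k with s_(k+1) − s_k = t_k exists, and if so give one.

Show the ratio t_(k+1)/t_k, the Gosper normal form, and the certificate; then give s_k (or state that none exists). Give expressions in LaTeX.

Ratio r(k) = (k + 1)/(k + 3).
A = k + 1, B = k + 3, C = 1.
Need (k + 1)·f(k+1) − (k + 2)·f(k) = 1.
From deg A=1, deg B=1, deg C=0: d=1.
Solving with deg f ≤ 1: f(k) = k.
Certificate R = B(k−1)f/C = k*(k + 2) gives s_k = 2*k/(k + 1).
Δs = 2/(k**2 + 3*k + 2), as required.

s_k = \frac{2 k}{k + 1}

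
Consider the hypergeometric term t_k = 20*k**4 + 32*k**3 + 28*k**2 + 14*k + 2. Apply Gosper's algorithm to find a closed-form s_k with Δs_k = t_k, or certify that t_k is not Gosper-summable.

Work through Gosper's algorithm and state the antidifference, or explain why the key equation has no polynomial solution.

s_k = k*(4*k**4 - 2*k**3 + k - 1)

t_(k+1)/t_k = (10*k**4 + 56*k**3 + 122*k**2 + 123*k + 48)/(10*k**4 + 16*k**3 + 14*k**2 + 7*k + 1).
Take A(k)=1, B(k)=1, C(k)=k**4 + 8*k**3/5 + 7*k**2/5 + 7*k/10 + 1/10.
Key eq: (1)·f(k+1) = (1)·f(k) + (k**4 + 8*k**3/5 + 7*k**2/5 + 7*k/10 + 1/10).
Degrees (0,0,4) ⇒ d ≤ 5.
Solving with deg f ≤ 5: f(k) = k*(2*k**2 - 1)*(2*k**2 - k + 1)/20.
Certificate R = B(k−1)f/C = k*(2*k**2 - 1)*(2*k**2 - k + 1)/(2*(10*k**4 + 16*k**3 + 14*k**2 + 7*k + 1)) gives s_k = k*(4*k**4 - 2*k**3 + k - 1).
Verify: 20*k**4 + 32*k**3 + 28*k**2 + 14*k + 2 matches t_k.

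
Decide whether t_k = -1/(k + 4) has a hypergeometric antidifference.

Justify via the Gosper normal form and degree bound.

The ratio is (k + 4)/(k + 5).
So A=k + 4 and B=k + 5, with C=1.
Set up (k + 4)·f(k+1) − (k + 4)·f(k) − (1) = 0.
From deg A=1, deg B=1, deg C=0: d=0.
Put f(k) = c0: A·f(k+1) − B(k−1)·f(k) − C = -1; need -1 = 0 — inconsistent ⇒ no f, not summable.

No — key equation has no polynomial f.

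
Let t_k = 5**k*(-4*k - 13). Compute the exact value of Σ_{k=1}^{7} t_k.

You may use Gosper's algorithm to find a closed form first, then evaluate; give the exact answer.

Σ = -3906235

Step 1: r(k) = 5*(4*k + 17)/(4*k + 13).
Take A(k)=5, B(k)=1, C(k)=k + 13/4.
Need (5)·f(k+1) − (1)·f(k) = k + 13/4.
d = 1 from the (0,0,1) case.
Match coefficients ⇒ f(k) = (k + 2)/4.
Get s_k = R·t_k = 5**k*(-k - 2) with R(k) = B(k−1)f(k)/C(k) = (k + 2)/(4*k + 13).
Verify: 5**k*(-4*k - 13) matches t_k.
Evaluate s at k=8 and k=1: -3906250 and -15; difference -3906235.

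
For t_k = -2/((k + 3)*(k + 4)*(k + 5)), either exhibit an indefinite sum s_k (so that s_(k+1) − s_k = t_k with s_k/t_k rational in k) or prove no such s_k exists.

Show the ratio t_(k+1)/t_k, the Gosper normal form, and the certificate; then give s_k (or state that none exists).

s_k = k*(-k - 7)/(12*(k + 3)*(k + 4))

Ratio r(k) = (k + 3)/(k + 6).
Normal form (A,B,C) = (k + 3, k + 6, 1).
f must satisfy (k + 3)·f(k+1) − (k + 5)·f(k) = 1.
From deg A=1, deg B=1, deg C=0: d=2.
Match coefficients ⇒ f(k) = k*(k + 7)/24.
Get s_k = R·t_k = k*(-k - 7)/(12*(k + 3)*(k + 4)) with R(k) = B(k−1)f(k)/C(k) = k*(k + 5)*(k + 7)/24.
s_(k+1) − s_k = -2/(k**3 + 12*k**2 + 47*k + 60) = t_k.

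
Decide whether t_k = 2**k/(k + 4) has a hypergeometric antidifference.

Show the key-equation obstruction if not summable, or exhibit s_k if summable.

No — key equation has no polynomial f.

Step 1: r(k) = 2*(k + 4)/(k + 5).
So A=2*k + 8 and B=k + 5, with C=1.
Need (2*k + 8)·f(k+1) − (k + 4)·f(k) = 1.
d = -1 from the (1,1,0) case.
deg f ≤ -1 is impossible — no certificate.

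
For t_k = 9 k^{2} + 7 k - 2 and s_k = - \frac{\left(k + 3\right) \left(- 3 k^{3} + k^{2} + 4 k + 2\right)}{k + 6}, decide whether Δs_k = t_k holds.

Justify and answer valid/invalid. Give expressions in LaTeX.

Invalid: residual \frac{6 \left(- 3 k^{3} - 31 k^{2} - 22 k + 5\right)}{k^{2} + 13 k + 42} ≠ 0.

s_(k+1) = (3*k**4 + 20*k**3 + 35*k**2 + 8*k - 16)/(k + 7)
s_(k+1) − s_k = (9*k**4 + 106*k**3 + 281*k**2 + 136*k - 54)/(k**2 + 13*k + 42)
(s_(k+1) − s_k) − t_k = 6*(-3*k**3 - 31*k**2 - 22*k + 5)/(k**2 + 13*k + 42)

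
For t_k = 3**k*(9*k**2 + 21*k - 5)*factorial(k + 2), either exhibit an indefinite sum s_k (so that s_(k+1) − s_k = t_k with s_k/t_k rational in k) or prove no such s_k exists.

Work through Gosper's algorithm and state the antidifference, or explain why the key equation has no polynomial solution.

s_k = 3**k*(3*k - 4)*factorial(k + 2)

Compute t_(k+1)/t_k: get 3*(9*k**3 + 66*k**2 + 142*k + 75)/(9*k**2 + 21*k - 5).
Gosper form: A/B · C(k+1)/C(k) with A=3*k + 9, B=1, C=k**2 + 7*k/3 - 5/9.
Need (3*k + 9)·f(k+1) − (1)·f(k) = k**2 + 7*k/3 - 5/9.
Degrees (1,0,2) ⇒ d ≤ 1.
Match coefficients ⇒ f(k) = (3*k - 4)/9.
Certificate R = B(k−1)f/C = (3*k - 4)/(9*k**2 + 21*k - 5) gives s_k = 3**k*(3*k - 4)*factorial(k + 2).
Δs = 3**k*(9*k**2 + 21*k - 5)*factorial(k + 2), as required.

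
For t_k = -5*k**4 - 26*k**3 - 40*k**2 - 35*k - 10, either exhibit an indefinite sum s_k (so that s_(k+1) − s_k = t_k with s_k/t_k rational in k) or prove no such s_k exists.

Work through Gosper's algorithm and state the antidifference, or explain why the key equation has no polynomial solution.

Step 1: r(k) = (5*k**4 + 46*k**3 + 148*k**2 + 213*k + 116)/(5*k**4 + 26*k**3 + 40*k**2 + 35*k + 10).
Gosper form: A/B · C(k+1)/C(k) with A=1, B=1, C=k**4 + 26*k**3/5 + 8*k**2 + 7*k + 2.
Key eq: (1)·f(k+1) = (1)·f(k) + (k**4 + 26*k**3/5 + 8*k**2 + 7*k + 2).
d = 5 from the (0,0,4) case.
A polynomial solution: f(k) = k*(k**4 + 4*k**3 + 2*k**2 + 4*k - 1)/5.
So s_k = (B(k−1)f/C)·t_k = (k*(k**4 + 4*k**3 + 2*k**2 + 4*k - 1)/(5*k**4 + 26*k**3 + 40*k**2 + 35*k + 10))·t_k = k*(-k**4 - 4*k**3 - 2*k**2 - 4*k + 1).
Verify: -5*k**4 - 26*k**3 - 40*k**2 - 35*k - 10 matches t_k.

s_k = k*(-k**4 - 4*k**3 - 2*k**2 - 4*k + 1)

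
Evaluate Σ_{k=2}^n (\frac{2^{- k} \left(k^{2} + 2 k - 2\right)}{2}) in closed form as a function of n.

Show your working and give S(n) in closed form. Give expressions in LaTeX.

Ratio r(k) = (k + (k + 1)**2/2)/(k**2 + 2*k - 2).
Gosper form: A/B · C(k+1)/C(k) with A=1/2, B=1, C=k**2 + 2*k - 2.
Set up (1/2)·f(k+1) − (1)·f(k) − (k**2 + 2*k - 2) = 0.
deg f ≤ 2 (via 0,0,2).
Solving with deg f ≤ 2: f(k) = -2*(k + 1)*(k + 3).
Then R = B(k−1)f/C = -2*(k + 1)*(k + 3)/(k**2 + 2*k - 2), so s_k = R(k)·t_k = (-k**2 - 4*k - 3)/2**k.
s_(k+1) − s_k = (k**2 + 2*k - 2)/(2*2**k) = t_k.
Telescope: S(n) = s_(n+1) − s_(2) = 2**(-n - 1)*(-n**2 - 6*n - 8) − (-15/4) = 2**(-n - 2)*(15*2**n - 2*n**2 - 12*n - 16).

S(n) = 2^{- n - 2} \left(15 \cdot 2^{n} - 2 n^{2} - 12 n - 16\right)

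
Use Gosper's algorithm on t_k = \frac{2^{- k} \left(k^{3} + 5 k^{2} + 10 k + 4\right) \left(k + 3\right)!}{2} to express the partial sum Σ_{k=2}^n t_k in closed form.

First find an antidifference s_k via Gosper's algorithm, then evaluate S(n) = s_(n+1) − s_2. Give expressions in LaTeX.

S(n) = -120 + \frac{2^{- n} n^{2} \left(n + 4\right)!}{2} + \frac{3 \cdot 2^{- n} n \left(n + 4\right)!}{2}

Ratio r(k) = (k**4 + 12*k**3 + 55*k**2 + 112*k + 80)/(2*(k**3 + 5*k**2 + 10*k + 4)).
Normal form (A,B,C) = (k/2 + 2, 1, k**3 + 5*k**2 + 10*k + 4).
Set up (k/2 + 2)·f(k+1) − (1)·f(k) − (k**3 + 5*k**2 + 10*k + 4) = 0.
Degrees (1,0,3) ⇒ d ≤ 2.
A polynomial solution: f(k) = 2*(k - 1)*(k + 2).
Then R = B(k−1)f/C = 2*(k - 1)*(k + 2)/(k**3 + 5*k**2 + 10*k + 4), so s_k = R(k)·t_k = (k - 1)*(k + 2)*factorial(k + 3)/2**k.
s_(k+1) − s_k = (k**3 + 5*k**2 + 10*k + 4)*factorial(k + 3)/(2*2**k) = t_k.
Σ_(k=2)^n t_k = s_(n+1) − s_(2) = (2**(-n - 1)*n*(n + 3)*factorial(n + 4)) − (120), i.e. -120 + n**2*factorial(n + 4)/(2*2**n) + 3*n*factorial(n + 4)/(2*2**n).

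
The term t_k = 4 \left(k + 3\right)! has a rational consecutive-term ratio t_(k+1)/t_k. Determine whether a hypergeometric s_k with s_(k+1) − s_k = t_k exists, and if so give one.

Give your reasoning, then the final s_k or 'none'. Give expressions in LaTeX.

Step 1: r(k) = k + 4.
Factor: A=k + 4; B=1; C=1.
Need (k + 4)·f(k+1) − (1)·f(k) = 1.
Bound: deg f ≤ -1.
deg f ≤ -1 is impossible — no certificate.

no hypergeometric antidifference exists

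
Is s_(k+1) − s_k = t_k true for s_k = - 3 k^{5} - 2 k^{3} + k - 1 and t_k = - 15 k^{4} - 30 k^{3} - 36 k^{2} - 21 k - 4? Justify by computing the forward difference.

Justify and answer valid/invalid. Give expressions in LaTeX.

Valid — Δs_k = t_k.

s_(k+1) = k - 3*(k + 1)**5 - 2*(k + 1)**3
s_(k+1) − s_k = -15*k**4 - 30*k**3 - 36*k**2 - 21*k - 4
(s_(k+1) − s_k) − t_k = 0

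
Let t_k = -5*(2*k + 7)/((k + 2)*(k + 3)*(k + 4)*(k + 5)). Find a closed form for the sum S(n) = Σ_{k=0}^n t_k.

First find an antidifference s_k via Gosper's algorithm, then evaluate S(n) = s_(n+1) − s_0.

The ratio is (k + 2)*(2*k + 9)/((k + 6)*(2*k + 7)).
Factor: A=k + 2; B=k + 6; C=k + 7/2.
Solve (k + 2)·f(k+1) − (k + 5)·f(k) = k + 7/2.
d = 3 from the (1,1,1) case.
A polynomial solution: f(k) = k*(k + 3)*(k + 6)/16.
Then R = B(k−1)f/C = k*(k + 3)*(k + 5)*(k + 6)/(8*(2*k + 7)), so s_k = R(k)·t_k = 5*k*(-k - 6)/(8*(k**2 + 6*k + 8)).
Check: Δs_k = 5*(-2*k - 7)/(k**4 + 14*k**3 + 71*k**2 + 154*k + 120). ✓
Evaluate: s_(n+1) = 5*(-n**2 - 8*n - 7)/(8*(n**2 + 8*n + 15)); subtract s_(0) = 0 ⇒ S(n) = 5*(-n**2 - 8*n - 7)/(8*(n**2 + 8*n + 15)).

S(n) = 5*(-n**2 - 8*n - 7)/(8*(n**2 + 8*n + 15))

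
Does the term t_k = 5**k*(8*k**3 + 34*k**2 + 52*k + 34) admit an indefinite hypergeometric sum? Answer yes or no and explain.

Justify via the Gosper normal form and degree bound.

Yes. s_k = 5**k*(2*k**3 + k**2 + 3*k + 1).

The ratio is 5*(4*k**3 + 29*k**2 + 72*k + 64)/(4*k**3 + 17*k**2 + 26*k + 17).
Take A(k)=5, B(k)=1, C(k)=k**3 + 17*k**2/4 + 13*k/2 + 17/4.
Need (5)·f(k+1) − (1)·f(k) = k**3 + 17*k**2/4 + 13*k/2 + 17/4.
From deg A=0, deg B=0, deg C=3: d=3.
Match coefficients ⇒ f(k) = (2*k**3 + k**2 + 3*k + 1)/8.
So s_k = (B(k−1)f/C)·t_k = ((2*k**3 + k**2 + 3*k + 1)/(2*(4*k**3 + 17*k**2 + 26*k + 17)))·t_k = 5**k*(2*k**3 + k**2 + 3*k + 1).
Check: Δs_k = 5**k*(8*k**3 + 34*k**2 + 52*k + 34). ✓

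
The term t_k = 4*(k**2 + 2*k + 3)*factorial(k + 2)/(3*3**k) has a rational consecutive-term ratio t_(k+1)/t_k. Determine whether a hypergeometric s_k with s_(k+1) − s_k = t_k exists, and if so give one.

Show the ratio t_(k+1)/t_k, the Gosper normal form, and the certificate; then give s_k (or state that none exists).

s_k = 4*(k + 1)*factorial(k + 2)/3**k

The ratio is (k + 3)*(2*k + (k + 1)**2 + 5)/(3*(k**2 + 2*k + 3)).
Take A(k)=k/3 + 1, B(k)=1, C(k)=k**2 + 2*k + 3.
Key eq: (k/3 + 1)·f(k+1) = (1)·f(k) + (k**2 + 2*k + 3).
From deg A=1, deg B=0, deg C=2: d=1.
Solve for f: f(k) = 3*(k + 1) (degree 1 ≤ 1).
R(k) = B(k−1)·f(k)/C(k) = 3*(k + 1)/(k**2 + 2*k + 3); s_k = R·t_k = 4*(k + 1)*factorial(k + 2)/3**k.
s_(k+1) − s_k = 4*(k**2 + 2*k + 3)*factorial(k + 2)/(3*3**k) = t_k.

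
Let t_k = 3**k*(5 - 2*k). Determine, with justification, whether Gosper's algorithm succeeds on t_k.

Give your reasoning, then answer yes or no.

Compute t_(k+1)/t_k: get 3*(2*k - 3)/(2*k - 5).
Take A(k)=3, B(k)=1, C(k)=k - 5/2.
f must satisfy (3)·f(k+1) − (1)·f(k) = k - 5/2.
Bound: deg f ≤ 1.
Solve for f: f(k) = (k - 4)/2 (degree 1 ≤ 1).
Get s_k = R·t_k = 3**k*(4 - k) with R(k) = B(k−1)f(k)/C(k) = (k - 4)/(2*k - 5).
s_(k+1) − s_k = 3**k*(5 - 2*k) = t_k.

Yes. s_k = 3**k*(4 - k).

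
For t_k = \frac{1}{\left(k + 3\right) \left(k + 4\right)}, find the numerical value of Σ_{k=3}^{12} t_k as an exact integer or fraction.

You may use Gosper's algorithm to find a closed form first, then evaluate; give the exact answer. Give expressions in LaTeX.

Σ = 5/48

Ratio r(k) = (k + 3)/(k + 5).
Take A(k)=k + 3, B(k)=k + 5, C(k)=1.
f must satisfy (k + 3)·f(k+1) − (k + 4)·f(k) = 1.
Degrees (1,1,0) ⇒ d ≤ 1.
Solving with deg f ≤ 1: f(k) = k/3.
Get s_k = R·t_k = k/(3*(k + 3)) with R(k) = B(k−1)f(k)/C(k) = k*(k + 4)/3.
Check: Δs_k = 1/(k**2 + 7*k + 12). ✓
Σ_(k=3)^(12) t_k = s_(13) − s_(3) = 13/48 − (1/6) = 5/48.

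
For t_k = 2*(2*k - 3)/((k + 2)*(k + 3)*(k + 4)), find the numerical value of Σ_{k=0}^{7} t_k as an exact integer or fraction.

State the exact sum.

t_(k+1)/t_k = (k + 2)*(2*k - 1)/((k + 5)*(2*k - 3)).
Normal form (A,B,C) = (k + 2, k + 5, k - 3/2).
f must satisfy (k + 2)·f(k+1) − (k + 4)·f(k) = k - 3/2.
Degrees (1,1,1) ⇒ d ≤ 2.
Coefficient equations give f(k) = k*(k - 19)/24.
Then R = B(k−1)f/C = k*(k - 19)*(k + 4)/(12*(2*k - 3)), so s_k = R(k)·t_k = k*(k - 19)/(6*(k + 2)*(k + 3)).
s_(k+1) − s_k = 2*(2*k - 3)/(k**3 + 9*k**2 + 26*k + 24) = t_k.
Σ_(k=0)^(7) t_k = s_(8) − s_(0) = -2/15 − (0) = -2/15.

Σ = -2/15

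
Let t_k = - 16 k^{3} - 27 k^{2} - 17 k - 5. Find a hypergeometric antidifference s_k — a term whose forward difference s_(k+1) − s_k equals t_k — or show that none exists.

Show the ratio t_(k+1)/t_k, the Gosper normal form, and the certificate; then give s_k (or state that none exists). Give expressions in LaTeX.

Ratio r(k) = (16*k**3 + 75*k**2 + 119*k + 65)/(16*k**3 + 27*k**2 + 17*k + 5).
Gosper form: A/B · C(k+1)/C(k) with A=1, B=1, C=k**3 + 27*k**2/16 + 17*k/16 + 5/16.
Need (1)·f(k+1) − (1)·f(k) = k**3 + 27*k**2/16 + 17*k/16 + 5/16.
deg f ≤ 4 (via 0,0,3).
Coefficient equations give f(k) = k*(4*k**3 + k**2 - k + 1)/16.
Certificate R = B(k−1)f/C = k*(4*k**3 + k**2 - k + 1)/(16*k**3 + 27*k**2 + 17*k + 5) gives s_k = k*(-4*k**3 - k**2 + k - 1).
Verify: -16*k**3 - 27*k**2 - 17*k - 5 matches t_k.

s_k = k \left(- 4 k^{3} - k^{2} + k - 1\right)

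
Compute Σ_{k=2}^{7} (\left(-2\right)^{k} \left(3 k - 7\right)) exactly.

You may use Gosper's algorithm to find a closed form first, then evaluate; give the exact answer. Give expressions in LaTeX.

Σ = -1284

t_(k+1)/t_k = 2*(4 - 3*k)/(3*k - 7).
So A=-2 and B=1, with C=k - 7/3.
Key eq: (-2)·f(k+1) = (1)·f(k) + (k - 7/3).
deg f ≤ 1 (via 0,0,1).
A polynomial solution: f(k) = -(k - 3)/3.
Then R = B(k−1)f/C = -(k - 3)/(3*k - 7), so s_k = R(k)·t_k = (-2)**k*(3 - k).
Δs = (-2)**k*(3*k - 7), as required.
Telescoping: Σ = s_(8) − s_(2) = -1280 − (4) = -1284.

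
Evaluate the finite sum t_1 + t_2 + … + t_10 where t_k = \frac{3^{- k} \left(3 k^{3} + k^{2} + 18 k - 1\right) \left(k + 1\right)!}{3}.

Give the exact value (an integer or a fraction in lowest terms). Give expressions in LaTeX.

Σ = 678090856/729

Compute t_(k+1)/t_k: get (k + 2)*(18*k + 3*(k + 1)**3 + (k + 1)**2 + 17)/(3*(3*k**3 + k**2 + 18*k - 1)).
So A=k/3 + 2/3 and B=1, with C=k**3 + k**2/3 + 6*k - 1/3.
Set up (k/3 + 2/3)·f(k+1) − (1)·f(k) − (k**3 + k**2/3 + 6*k - 1/3) = 0.
d = 2 from the (1,0,3) case.
Match coefficients ⇒ f(k) = 3*k**2 - 2*k + 3.
Then R = B(k−1)f/C = 3*(3*k**2 - 2*k + 3)/(3*k**3 + k**2 + 18*k - 1), so s_k = R(k)·t_k = (3*k**2 - 2*k + 3)*factorial(k + 1)/3**k.
Verify: (3*k**3 + k**2 + 18*k - 1)*factorial(k + 1)/(3*3**k) matches t_k.
Evaluate s at k=11 and k=1: 678092800/729 and 8/3; difference 678090856/729.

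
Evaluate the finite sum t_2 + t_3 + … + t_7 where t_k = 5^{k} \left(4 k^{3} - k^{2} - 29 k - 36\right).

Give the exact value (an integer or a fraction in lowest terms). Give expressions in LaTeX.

Compute t_(k+1)/t_k: get 5*(4*k**3 + 11*k**2 - 19*k - 62)/(4*k**3 - k**2 - 29*k - 36).
Gosper form: A/B · C(k+1)/C(k) with A=5, B=1, C=k**3 - k**2/4 - 29*k/4 - 9.
Need (5)·f(k+1) − (1)·f(k) = k**3 - k**2/4 - 29*k/4 - 9.
d = 3 from the (0,0,3) case.
Match coefficients ⇒ f(k) = (k**3 - 4*k**2 - k - 4)/4.
Certificate R = B(k−1)f/C = (k**3 - 4*k**2 - k - 4)/(4*k**3 - k**2 - 29*k - 36) gives s_k = 5**k*(k**3 - 4*k**2 - k - 4).
s_(k+1) − s_k = 5**k*(4*k**3 - k**2 - 29*k - 36) = t_k.
Evaluate s at k=8 and k=2: 95312500 and -350; difference 95312850.

Σ = 95312850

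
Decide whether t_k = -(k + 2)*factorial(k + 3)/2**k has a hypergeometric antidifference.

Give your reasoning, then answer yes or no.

r(k) = (k + 3)*(k + 4)/(2*(k + 2)) after simplifying.
A = k/2 + 2, B = 1, C = k + 2.
f must satisfy (k/2 + 2)·f(k+1) − (1)·f(k) = k + 2.
deg f ≤ 0 (via 1,0,1).
Solving with deg f ≤ 0: f(k) = 2.
Then R = B(k−1)f/C = 2/(k + 2), so s_k = R(k)·t_k = -2**(1 - k)*factorial(k + 3).
Verify: -(k + 2)*factorial(k + 3)/2**k matches t_k.

Yes. s_k = -2**(1 - k)*factorial(k + 3).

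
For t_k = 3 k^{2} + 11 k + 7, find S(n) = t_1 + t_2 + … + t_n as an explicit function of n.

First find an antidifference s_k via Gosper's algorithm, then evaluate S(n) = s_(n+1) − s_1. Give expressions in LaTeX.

Compute t_(k+1)/t_k: get (3*k**2 + 17*k + 21)/(3*k**2 + 11*k + 7).
Gosper form: A/B · C(k+1)/C(k) with A=1, B=1, C=k**2 + 11*k/3 + 7/3.
Need (1)·f(k+1) − (1)·f(k) = k**2 + 11*k/3 + 7/3.
From deg A=0, deg B=0, deg C=2: d=3.
Solving with deg f ≤ 3: f(k) = k*(k**2 + 4*k + 2)/3.
Then R = B(k−1)f/C = k*(k**2 + 4*k + 2)/(3*k**2 + 11*k + 7), so s_k = R(k)·t_k = k*(k**2 + 4*k + 2).
Δs = 3*k**2 + 11*k + 7, as required.
s_(n+1) = n**3 + 7*n**2 + 13*n + 7 and s_(1) = 7, so S(n) = n*(n**2 + 7*n + 13).

S(n) = n \left(n^{2} + 7 n + 13\right)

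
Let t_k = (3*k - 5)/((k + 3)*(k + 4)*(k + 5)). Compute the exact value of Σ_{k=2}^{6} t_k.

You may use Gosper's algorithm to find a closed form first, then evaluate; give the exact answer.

Σ = 19/330

Step 1: r(k) = (k + 3)*(3*k - 2)/((k + 6)*(3*k - 5)).
Normal form (A,B,C) = (k + 3, k + 6, k - 5/3).
Solve (k + 3)·f(k+1) − (k + 5)·f(k) = k - 5/3.
d = 2 from the (1,1,1) case.
Coefficient equations give f(k) = k*(k - 11)/18.
Certificate R = B(k−1)f/C = k*(k - 11)*(k + 5)/(6*(3*k - 5)) gives s_k = k*(k - 11)/(6*(k + 3)*(k + 4)).
Δs = (3*k - 5)/(k**3 + 12*k**2 + 47*k + 60), as required.
Evaluate s at k=7 and k=2: -7/165 and -1/10; difference 19/330.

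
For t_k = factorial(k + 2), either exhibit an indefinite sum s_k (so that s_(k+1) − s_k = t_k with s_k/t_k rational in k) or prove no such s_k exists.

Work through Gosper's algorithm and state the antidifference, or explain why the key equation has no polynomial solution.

none — t_k is not Gosper-summable

Step 1: r(k) = k + 3.
A = k + 3, B = 1, C = 1.
Solve (k + 3)·f(k+1) − (1)·f(k) = 1.
deg f ≤ -1 (via 1,0,0).
deg f ≤ -1 is impossible — no certificate.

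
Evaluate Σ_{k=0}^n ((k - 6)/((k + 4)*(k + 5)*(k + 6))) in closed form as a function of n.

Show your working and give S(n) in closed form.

Step 1: r(k) = (k - 5)*(k + 4)/((k - 6)*(k + 7)).
Normal form (A,B,C) = (k + 4, k + 7, k - 6).
Need (k + 4)·f(k+1) − (k + 6)·f(k) = k - 6.
Bound: deg f ≤ 2.
Match coefficients ⇒ f(k) = -k*(k + 29)/20.
Then R = B(k−1)f/C = -k*(k + 6)*(k + 29)/(20*(k - 6)), so s_k = R(k)·t_k = k*(-k - 29)/(20*(k + 4)*(k + 5)).
Check: Δs_k = (k - 6)/(k**3 + 15*k**2 + 74*k + 120). ✓
s_(n+1) = (-n**2 - 31*n - 30)/(20*(n**2 + 11*n + 30)) and s_(0) = 0, so S(n) = (-n**2 - 31*n - 30)/(20*(n**2 + 11*n + 30)).

S(n) = (-n**2 - 31*n - 30)/(20*(n**2 + 11*n + 30))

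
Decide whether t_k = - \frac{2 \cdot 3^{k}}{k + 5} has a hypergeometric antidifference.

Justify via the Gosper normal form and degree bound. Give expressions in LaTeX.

No — key equation has no polynomial f.

Compute t_(k+1)/t_k: get 3*(k + 5)/(k + 6).
So A=3*k + 15 and B=k + 6, with C=1.
Need (3*k + 15)·f(k+1) − (k + 5)·f(k) = 1.
Degrees (1,1,0) ⇒ d ≤ -1.
Negative degree bound (-1): no f exists, t_k not Gosper-summable.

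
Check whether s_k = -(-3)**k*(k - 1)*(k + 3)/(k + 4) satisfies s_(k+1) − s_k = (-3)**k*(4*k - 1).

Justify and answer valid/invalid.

Invalid: residual (-3)**k*(-4*k**2 - 16*k + 5)/(k**2 + 9*k + 20) ≠ 0.

s_(k+1) = 3*(-3)**k*k*(k + 4)/(k + 5)
s_(k+1) − s_k = (-3)**k*(4*k**3 + 31*k**2 + 55*k - 15)/(k**2 + 9*k + 20)
(s_(k+1) − s_k) − t_k = (-3)**k*(-4*k**2 - 16*k + 5)/(k**2 + 9*k + 20)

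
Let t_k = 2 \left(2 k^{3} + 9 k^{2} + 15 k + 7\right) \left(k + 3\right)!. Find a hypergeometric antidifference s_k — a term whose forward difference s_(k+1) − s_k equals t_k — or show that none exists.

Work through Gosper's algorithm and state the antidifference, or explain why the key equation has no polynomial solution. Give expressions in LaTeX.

s_k = 2 \left(2 k^{2} - k + 1\right) \left(k + 3\right)!

The ratio is (2*k**4 + 23*k**3 + 99*k**2 + 189*k + 132)/(2*k**3 + 9*k**2 + 15*k + 7).
Factor: A=k + 4; B=1; C=k**3 + 9*k**2/2 + 15*k/2 + 7/2.
Solve (k + 4)·f(k+1) − (1)·f(k) = k**3 + 9*k**2/2 + 15*k/2 + 7/2.
deg f ≤ 2 (via 1,0,3).
Solve for f: f(k) = (2*k**2 - k + 1)/2 (degree 2 ≤ 2).
Certificate R = B(k−1)f/C = (2*k**2 - k + 1)/(2*k**3 + 9*k**2 + 15*k + 7) gives s_k = 2*(2*k**2 - k + 1)*factorial(k + 3).
Verify: 2*(2*k**3 + 9*k**2 + 15*k + 7)*factorial(k + 3) matches t_k.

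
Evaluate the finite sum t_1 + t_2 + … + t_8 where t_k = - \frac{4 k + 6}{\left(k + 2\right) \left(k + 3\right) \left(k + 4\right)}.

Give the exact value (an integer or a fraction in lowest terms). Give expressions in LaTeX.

Σ = -13/22

Step 1: r(k) = (k + 2)*(2*k + 5)/((k + 5)*(2*k + 3)).
Normal form (A,B,C) = (k + 2, k + 5, k + 3/2).
Key eq: (k + 2)·f(k+1) = (k + 4)·f(k) + (k + 3/2).
d = 2 from the (1,1,1) case.
Coefficient equations give f(k) = k*(7*k + 11)/24.
Get s_k = R·t_k = -k*(7*k + 11)/(6*(k + 2)*(k + 3)) with R(k) = B(k−1)f(k)/C(k) = k*(k + 4)*(7*k + 11)/(12*(2*k + 3)).
Δs = 2*(-2*k - 3)/(k**3 + 9*k**2 + 26*k + 24), as required.
Evaluate s at k=9 and k=1: -37/44 and -1/4; difference -13/22.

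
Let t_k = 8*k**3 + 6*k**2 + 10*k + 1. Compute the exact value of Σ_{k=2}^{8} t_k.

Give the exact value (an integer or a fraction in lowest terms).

The ratio is (8*k**3 + 30*k**2 + 46*k + 25)/(8*k**3 + 6*k**2 + 10*k + 1).
Gosper form: A/B · C(k+1)/C(k) with A=1, B=1, C=k**3 + 3*k**2/4 + 5*k/4 + 1/8.
Set up (1)·f(k+1) − (1)·f(k) − (k**3 + 3*k**2/4 + 5*k/4 + 1/8) = 0.
deg f ≤ 4 (via 0,0,3).
Match coefficients ⇒ f(k) = k*(2*k**3 - 2*k**2 + 4*k - 3)/8.
Get s_k = R·t_k = k*(2*k**3 - 2*k**2 + 4*k - 3) with R(k) = B(k−1)f(k)/C(k) = k*(2*k**3 - 2*k**2 + 4*k - 3)/(8*k**3 + 6*k**2 + 10*k + 1).
Δs = 8*k**3 + 6*k**2 + 10*k + 1, as required.
Sum = s_(9) − s_(2); s_(9) = 11961, s_(2) = 26 ⇒ 11935.

Σ = 11935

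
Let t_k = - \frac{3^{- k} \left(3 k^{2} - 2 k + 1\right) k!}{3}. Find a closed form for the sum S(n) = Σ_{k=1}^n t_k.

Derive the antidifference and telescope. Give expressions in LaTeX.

The ratio is (3*k**3 + 7*k**2 + 6*k + 2)/(3*(3*k**2 - 2*k + 1)).
Gosper form: A/B · C(k+1)/C(k) with A=k/3 + 1/3, B=1, C=k**2 - 2*k/3 + 1/3.
Need (k/3 + 1/3)·f(k+1) − (1)·f(k) = k**2 - 2*k/3 + 1/3.
deg f ≤ 1 (via 1,0,2).
Match coefficients ⇒ f(k) = 3*k + 1.
R(k) = B(k−1)·f(k)/C(k) = 3*(3*k + 1)/(3*k**2 - 2*k + 1); s_k = R·t_k = -(3*k + 1)*factorial(k)/3**k.
s_(k+1) − s_k = -(3*k**2 - 2*k + 1)*factorial(k)/(3*3**k) = t_k.
Evaluate: s_(n+1) = -3**(-n - 1)*(3*n + 4)*factorial(n + 1); subtract s_(1) = -4/3 ⇒ S(n) = 3**(-n - 1)*(4*3**n - 3*n**2*factorial(n) - 7*n*factorial(n) - 4*factorial(n)).

S(n) = 3^{- n - 1} \left(4 \cdot 3^{n} - 3 n^{2} n! - 7 n n! - 4 n!\right)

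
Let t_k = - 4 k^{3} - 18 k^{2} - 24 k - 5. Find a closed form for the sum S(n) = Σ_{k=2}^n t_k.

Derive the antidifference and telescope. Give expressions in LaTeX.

S(n) = - n^{4} - 8 n^{3} - 22 n^{2} - 20 n + 51

The ratio is (4*k**3 + 30*k**2 + 72*k + 51)/(4*k**3 + 18*k**2 + 24*k + 5).
Take A(k)=1, B(k)=1, C(k)=k**3 + 9*k**2/2 + 6*k + 5/4.
f must satisfy (1)·f(k+1) − (1)·f(k) = k**3 + 9*k**2/2 + 6*k + 5/4.
Degrees (0,0,3) ⇒ d ≤ 4.
Match coefficients ⇒ f(k) = k*(k**3 + 4*k**2 + 4*k - 4)/4.
Certificate R = B(k−1)f/C = k*(k**3 + 4*k**2 + 4*k - 4)/(4*k**3 + 18*k**2 + 24*k + 5) gives s_k = k*(-k**3 - 4*k**2 - 4*k + 4).
Δs = -4*k**3 - 18*k**2 - 24*k - 5, as required.
Σ_(k=2)^n t_k = s_(n+1) − s_(2) = (-n**4 - 8*n**3 - 22*n**2 - 20*n - 5) − (-56), i.e. -n**4 - 8*n**3 - 22*n**2 - 20*n + 51.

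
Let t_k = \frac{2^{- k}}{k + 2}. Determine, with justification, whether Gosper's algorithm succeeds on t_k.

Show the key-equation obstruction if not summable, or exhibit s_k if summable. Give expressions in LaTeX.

No — negative degree bound, so no certificate f.

t_(k+1)/t_k = (k + 2)/(2*(k + 3)).
Gosper form: A/B · C(k+1)/C(k) with A=k/2 + 1, B=k + 3, C=1.
Solve (k/2 + 1)·f(k+1) − (k + 2)·f(k) = 1.
From deg A=1, deg B=1, deg C=0: d=-1.
deg f ≤ -1 is impossible — no certificate.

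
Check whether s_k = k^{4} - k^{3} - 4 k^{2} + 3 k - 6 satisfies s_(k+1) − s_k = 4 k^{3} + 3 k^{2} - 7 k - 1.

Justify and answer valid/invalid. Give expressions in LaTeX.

s_(k+1) = k**4 + 3*k**3 - k**2 - 4*k - 7
s_(k+1) − s_k = 4*k**3 + 3*k**2 - 7*k - 1
(s_(k+1) − s_k) − t_k = 0

valid (s_(k+1) − s_k reduces to t_k)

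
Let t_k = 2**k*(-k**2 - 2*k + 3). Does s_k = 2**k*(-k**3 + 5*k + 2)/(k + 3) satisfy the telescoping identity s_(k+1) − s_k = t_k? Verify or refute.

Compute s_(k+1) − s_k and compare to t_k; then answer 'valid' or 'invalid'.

Invalid: residual 2**k*(k**3 + 4*k**2 + 5*k - 8)/(k**2 + 7*k + 12) ≠ 0.

s_(k+1) = 2**(k + 1)*(5*k - (k + 1)**3 + 7)/(k + 4)
s_(k+1) − s_k = 2**k*(-k**4 - 8*k**3 - 19*k**2 + 2*k + 28)/(k**2 + 7*k + 12)
(s_(k+1) − s_k) − t_k = 2**k*(k**3 + 4*k**2 + 5*k - 8)/(k**2 + 7*k + 12)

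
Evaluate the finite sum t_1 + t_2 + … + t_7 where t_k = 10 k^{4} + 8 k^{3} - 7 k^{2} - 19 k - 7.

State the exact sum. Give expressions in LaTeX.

Σ = 51471

The ratio is (10*k**4 + 48*k**3 + 77*k**2 + 31*k - 15)/(10*k**4 + 8*k**3 - 7*k**2 - 19*k - 7).
A = 1, B = 1, C = k**4 + 4*k**3/5 - 7*k**2/10 - 19*k/10 - 7/10.
Need (1)·f(k+1) − (1)·f(k) = k**4 + 4*k**3/5 - 7*k**2/10 - 19*k/10 - 7/10.
Degrees (0,0,4) ⇒ d ≤ 5.
Coefficient equations give f(k) = k*(2*k**4 - 3*k**3 - 3*k**2 - 4*k + 1)/10.
Certificate R = B(k−1)f/C = k*(2*k**4 - 3*k**3 - 3*k**2 - 4*k + 1)/(10*k**4 + 8*k**3 - 7*k**2 - 19*k - 7) gives s_k = k*(2*k**4 - 3*k**3 - 3*k**2 - 4*k + 1).
s_(k+1) − s_k = 10*k**4 + 8*k**3 - 7*k**2 - 19*k - 7 = t_k.
Σ_(k=1)^(7) t_k = s_(8) − s_(1) = 51464 − (-7) = 51471.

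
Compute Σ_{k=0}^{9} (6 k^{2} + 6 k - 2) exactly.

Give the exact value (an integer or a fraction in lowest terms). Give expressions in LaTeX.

t_(k+1)/t_k = (3*k**2 + 9*k + 5)/(3*k**2 + 3*k - 1).
Normal form (A,B,C) = (1, 1, k**2 + k - 1/3).
Need (1)·f(k+1) − (1)·f(k) = k**2 + k - 1/3.
Degrees (0,0,2) ⇒ d ≤ 3.
Coefficient equations give f(k) = k*(k**2 - 2)/3.
Certificate R = B(k−1)f/C = k*(k**2 - 2)/(3*k**2 + 3*k - 1) gives s_k = 2*k*(k**2 - 2).
Δs = 6*k**2 + 6*k - 2, as required.
Telescoping: Σ = s_(10) − s_(0) = 1960 − (0) = 1960.

Σ = 1960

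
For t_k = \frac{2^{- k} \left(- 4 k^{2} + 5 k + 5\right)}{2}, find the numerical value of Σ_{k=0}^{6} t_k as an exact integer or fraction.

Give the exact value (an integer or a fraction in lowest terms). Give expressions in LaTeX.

r(k) = (4*k**2 + 3*k - 6)/(2*(4*k**2 - 5*k - 5)) after simplifying.
Factor: A=1/2; B=1; C=k**2 - 5*k/4 - 5/4.
f must satisfy (1/2)·f(k+1) − (1)·f(k) = k**2 - 5*k/4 - 5/4.
deg f ≤ 2 (via 0,0,2).
Solving with deg f ≤ 2: f(k) = -(4*k**2 + 3*k + 2)/2.
Then R = B(k−1)f/C = -2*(4*k**2 + 3*k + 2)/(4*k**2 - 5*k - 5), so s_k = R(k)·t_k = (4*k**2 + 3*k + 2)/2**k.
Verify: (-4*k**2 + 5*k + 5)/(2*2**k) matches t_k.
Sum = s_(7) − s_(0); s_(7) = 219/128, s_(0) = 2 ⇒ -37/128.

Σ = -37/128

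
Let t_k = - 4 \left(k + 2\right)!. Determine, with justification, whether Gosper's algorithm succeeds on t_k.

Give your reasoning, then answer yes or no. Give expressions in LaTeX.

No. Not Gosper-summable.

r(k) = k + 3 after simplifying.
A = k + 3, B = 1, C = 1.
Set up (k + 3)·f(k+1) − (1)·f(k) − (1) = 0.
deg f ≤ -1 (via 1,0,0).
d = -1 < 0 ⇒ no nonzero polynomial f; not summable.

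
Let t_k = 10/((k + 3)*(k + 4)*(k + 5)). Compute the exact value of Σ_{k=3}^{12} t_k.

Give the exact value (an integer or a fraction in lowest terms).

Step 1: r(k) = (k + 3)/(k + 6).
Factor: A=k + 3; B=k + 6; C=1.
Key eq: (k + 3)·f(k+1) = (k + 5)·f(k) + (1).
d = 2 from the (1,1,0) case.
A polynomial solution: f(k) = k*(k + 7)/24.
R(k) = B(k−1)·f(k)/C(k) = k*(k + 5)*(k + 7)/24; s_k = R·t_k = 5*k*(k + 7)/(12*(k + 3)*(k + 4)).
Verify: 10/(k**3 + 12*k**2 + 47*k + 60) matches t_k.
Evaluate s at k=13 and k=3: 325/816 and 25/84; difference 575/5712.

Σ = 575/5712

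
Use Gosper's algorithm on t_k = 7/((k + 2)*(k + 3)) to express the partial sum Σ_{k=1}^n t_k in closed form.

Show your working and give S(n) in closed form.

S(n) = 7*n/(3*(n + 3))

t_(k+1)/t_k = (k + 2)/(k + 4).
Factor: A=k + 2; B=k + 4; C=1.
f must satisfy (k + 2)·f(k+1) − (k + 3)·f(k) = 1.
Degrees (1,1,0) ⇒ d ≤ 1.
Solving with deg f ≤ 1: f(k) = k/2.
So s_k = (B(k−1)f/C)·t_k = (k*(k + 3)/2)·t_k = 7*k/(2*(k + 2)).
Δs = 7/(k**2 + 5*k + 6), as required.
Telescope: S(n) = s_(n+1) − s_(1) = 7*(n + 1)/(2*(n + 3)) − (7/6) = 7*n/(3*(n + 3)).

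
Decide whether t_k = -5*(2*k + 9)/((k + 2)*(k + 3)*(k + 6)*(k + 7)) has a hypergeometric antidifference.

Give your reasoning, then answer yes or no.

t_(k+1)/t_k = (k + 2)*(k + 6)*(2*k + 11)/((k + 4)*(k + 8)*(2*k + 9)).
Take A(k)=k + 2, B(k)=k + 8, C(k)=k**3 + 27*k**2/2 + 121*k/2 + 90.
Set up (k + 2)·f(k+1) − (k + 7)·f(k) − (k**3 + 27*k**2/2 + 121*k/2 + 90) = 0.
From deg A=1, deg B=1, deg C=3: d=5.
Solve for f: f(k) = k*(k + 3)*(k + 4)*(k + 5)*(k + 8)/24 (degree 5 ≤ 5).
Then R = B(k−1)f/C = k*(k + 3)*(k + 7)*(k + 8)/(12*(2*k + 9)), so s_k = R(k)·t_k = 5*k*(-k - 8)/(12*(k**2 + 8*k + 12)).
Verify: 5*(-2*k - 9)/(k**4 + 18*k**3 + 113*k**2 + 288*k + 252) matches t_k.

Yes. s_k = 5*k*(-k - 8)/(12*(k**2 + 8*k + 12)).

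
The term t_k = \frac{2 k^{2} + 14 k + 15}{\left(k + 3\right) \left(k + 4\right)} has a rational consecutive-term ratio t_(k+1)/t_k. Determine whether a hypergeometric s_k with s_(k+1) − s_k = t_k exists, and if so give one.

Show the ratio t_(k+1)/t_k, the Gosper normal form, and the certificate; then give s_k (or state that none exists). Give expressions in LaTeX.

Step 1: r(k) = (k + 3)*(14*k + 2*(k + 1)**2 + 29)/((k + 5)*(2*k**2 + 14*k + 15)).
A = k + 3, B = k + 5, C = k**2 + 7*k + 15/2.
Key eq: (k + 3)·f(k+1) = (k + 4)·f(k) + (k**2 + 7*k + 15/2).
deg f ≤ 2 (via 1,1,2).
Solving with deg f ≤ 2: f(k) = k*(2*k + 3)/2.
Then R = B(k−1)f/C = k*(k + 4)*(2*k + 3)/(2*k**2 + 14*k + 15), so s_k = R(k)·t_k = k*(2*k + 3)/(k + 3).
Verify: (2*k**2 + 14*k + 15)/(k**2 + 7*k + 12) matches t_k.

s_k = \frac{k \left(2 k + 3\right)}{k + 3}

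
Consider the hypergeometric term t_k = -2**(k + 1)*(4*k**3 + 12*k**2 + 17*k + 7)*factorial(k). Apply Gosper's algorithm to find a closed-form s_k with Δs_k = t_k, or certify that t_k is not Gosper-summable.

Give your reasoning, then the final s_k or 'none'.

s_k = -2**(k + 1)*(2*k**2 + k + 1)*factorial(k)

Compute t_(k+1)/t_k: get 2*(4*k**4 + 28*k**3 + 77*k**2 + 93*k + 40)/(4*k**3 + 12*k**2 + 17*k + 7).
Gosper form: A/B · C(k+1)/C(k) with A=2*k + 2, B=1, C=k**3 + 3*k**2 + 17*k/4 + 7/4.
f must satisfy (2*k + 2)·f(k+1) − (1)·f(k) = k**3 + 3*k**2 + 17*k/4 + 7/4.
Degrees (1,0,3) ⇒ d ≤ 2.
Coefficient equations give f(k) = (2*k**2 + k + 1)/4.
Certificate R = B(k−1)f/C = (2*k**2 + k + 1)/(4*k**3 + 12*k**2 + 17*k + 7) gives s_k = -2**(k + 1)*(2*k**2 + k + 1)*factorial(k).
s_(k+1) − s_k = -2**(k + 1)*(4*k**3 + 12*k**2 + 17*k + 7)*factorial(k) = t_k.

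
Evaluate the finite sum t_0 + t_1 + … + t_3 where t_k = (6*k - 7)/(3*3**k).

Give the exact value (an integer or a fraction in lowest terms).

Σ = -172/81

The ratio is (6*k - 1)/(3*(6*k - 7)).
Normal form (A,B,C) = (1/3, 1, k - 7/6).
Key eq: (1/3)·f(k+1) = (1)·f(k) + (k - 7/6).
From deg A=0, deg B=0, deg C=1: d=1.
Match coefficients ⇒ f(k) = -(3*k - 2)/2.
Certificate R = B(k−1)f/C = -3*(3*k - 2)/(6*k - 7) gives s_k = (2 - 3*k)/3**k.
s_(k+1) − s_k = (6*k - 7)/(3*3**k) = t_k.
Evaluate s at k=4 and k=0: -10/81 and 2; difference -172/81.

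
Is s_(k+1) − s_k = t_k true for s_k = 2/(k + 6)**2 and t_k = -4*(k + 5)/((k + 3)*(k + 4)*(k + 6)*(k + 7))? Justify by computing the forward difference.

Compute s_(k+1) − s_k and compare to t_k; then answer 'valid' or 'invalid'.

Invalid: residual 6*(3*k**2 + 33*k + 88)/(k**6 + 33*k**5 + 447*k**4 + 3175*k**3 + 12444*k**2 + 25452*k + 21168) ≠ 0.

s_(k+1) = 2/(k + 7)**2
s_(k+1) − s_k = 2/(k + 7)**2 - 2/(k + 6)**2
(s_(k+1) − s_k) − t_k = 6*(3*k**2 + 33*k + 88)/(k**6 + 33*k**5 + 447*k**4 + 3175*k**3 + 12444*k**2 + 25452*k + 21168)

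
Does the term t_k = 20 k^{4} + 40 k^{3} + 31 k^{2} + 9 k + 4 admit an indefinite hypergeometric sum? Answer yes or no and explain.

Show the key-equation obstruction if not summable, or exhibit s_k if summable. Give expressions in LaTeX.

Yes. s_k = k \left(4 k^{4} - 3 k^{2} - k + 4\right).

Compute t_(k+1)/t_k: get (20*k**4 + 120*k**3 + 271*k**2 + 271*k + 104)/(20*k**4 + 40*k**3 + 31*k**2 + 9*k + 4).
Factor: A=1; B=1; C=k**4 + 2*k**3 + 31*k**2/20 + 9*k/20 + 1/5.
Key eq: (1)·f(k+1) = (1)·f(k) + (k**4 + 2*k**3 + 31*k**2/20 + 9*k/20 + 1/5).
deg f ≤ 5 (via 0,0,4).
Solve for f: f(k) = k*(4*k**4 - 3*k**2 - k + 4)/20 (degree 5 ≤ 5).
R(k) = B(k−1)·f(k)/C(k) = k*(4*k**4 - 3*k**2 - k + 4)/(20*k**4 + 40*k**3 + 31*k**2 + 9*k + 4); s_k = R·t_k = k*(4*k**4 - 3*k**2 - k + 4).
Check: Δs_k = 20*k**4 + 40*k**3 + 31*k**2 + 9*k + 4. ✓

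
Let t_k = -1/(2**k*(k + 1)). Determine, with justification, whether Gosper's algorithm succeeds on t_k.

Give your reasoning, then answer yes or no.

No — negative degree bound, so no certificate f.

Compute t_(k+1)/t_k: get (k + 1)/(2*(k + 2)).
Take A(k)=k/2 + 1/2, B(k)=k + 2, C(k)=1.
f must satisfy (k/2 + 1/2)·f(k+1) − (k + 1)·f(k) = 1.
Bound: deg f ≤ -1.
deg f ≤ -1 is impossible — no certificate.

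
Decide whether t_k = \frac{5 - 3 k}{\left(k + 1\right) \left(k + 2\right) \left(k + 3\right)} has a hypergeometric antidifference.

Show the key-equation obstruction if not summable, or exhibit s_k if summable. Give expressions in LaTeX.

r(k) = (k + 1)*(3*k - 2)/((k + 4)*(3*k - 5)) after simplifying.
Normal form (A,B,C) = (k + 1, k + 4, k - 5/3).
Key eq: (k + 1)·f(k+1) = (k + 3)·f(k) + (k - 5/3).
d = 2 from the (1,1,1) case.
Coefficient equations give f(k) = -k*(k + 9)/6.
So s_k = (B(k−1)f/C)·t_k = (-k*(k + 3)*(k + 9)/(2*(3*k - 5)))·t_k = k*(k + 9)/(2*(k + 1)*(k + 2)).
Δs = (5 - 3*k)/(k**3 + 6*k**2 + 11*k + 6), as required.

Yes. s_k = \frac{k \left(k + 9\right)}{2 \left(k + 1\right) \left(k + 2\right)}.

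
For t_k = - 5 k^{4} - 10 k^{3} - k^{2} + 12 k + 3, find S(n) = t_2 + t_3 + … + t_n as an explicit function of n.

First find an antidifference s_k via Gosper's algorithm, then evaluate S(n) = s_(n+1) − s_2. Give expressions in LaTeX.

S(n) = - n^{5} - 5 n^{4} - 7 n^{3} + 3 n^{2} + 9 n + 1

Ratio r(k) = (5*k**4 + 30*k**3 + 61*k**2 + 40*k + 1)/(5*k**4 + 10*k**3 + k**2 - 12*k - 3).
Normal form (A,B,C) = (1, 1, k**4 + 2*k**3 + k**2/5 - 12*k/5 - 3/5).
Key eq: (1)·f(k+1) = (1)·f(k) + (k**4 + 2*k**3 + k**2/5 - 12*k/5 - 3/5).
Bound: deg f ≤ 5.
Solve for f: f(k) = k*(k**4 - 3*k**2 - 4*k + 3)/5 (degree 5 ≤ 5).
Get s_k = R·t_k = k*(-k**4 + 3*k**2 + 4*k - 3) with R(k) = B(k−1)f(k)/C(k) = k*(k**4 - 3*k**2 - 4*k + 3)/(5*k**4 + 10*k**3 + k**2 - 12*k - 3).
Verify: -5*k**4 - 10*k**3 - k**2 + 12*k + 3 matches t_k.
Telescope: S(n) = s_(n+1) − s_(2) = -n**5 - 5*n**4 - 7*n**3 + 3*n**2 + 9*n + 3 − (2) = -n**5 - 5*n**4 - 7*n**3 + 3*n**2 + 9*n + 1.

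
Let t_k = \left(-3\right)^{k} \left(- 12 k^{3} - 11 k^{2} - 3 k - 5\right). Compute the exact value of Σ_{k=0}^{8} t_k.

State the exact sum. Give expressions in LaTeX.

r(k) = 3*(-12*k**3 - 47*k**2 - 61*k - 31)/(12*k**3 + 11*k**2 + 3*k + 5) after simplifying.
Normal form (A,B,C) = (-3, 1, k**3 + 11*k**2/12 + k/4 + 5/12).
Solve (-3)·f(k+1) − (1)·f(k) = k**3 + 11*k**2/12 + k/4 + 5/12.
deg f ≤ 3 (via 0,0,3).
A polynomial solution: f(k) = -(3*k**3 - 4*k**2 + 2)/12.
Get s_k = R·t_k = (-3)**k*(3*k**3 - 4*k**2 + 2) with R(k) = B(k−1)f(k)/C(k) = -(3*k**3 - 4*k**2 + 2)/(12*k**3 + 11*k**2 + 3*k + 5).
s_(k+1) − s_k = (-3)**k*(-12*k**3 - 11*k**2 - 3*k - 5) = t_k.
Evaluate s at k=9 and k=0: -36708795 and 2; difference -36708797.

Σ = -36708797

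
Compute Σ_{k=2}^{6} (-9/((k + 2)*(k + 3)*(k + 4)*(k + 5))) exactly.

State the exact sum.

Σ = -29/1320

r(k) = (k + 2)/(k + 6) after simplifying.
A = k + 2, B = k + 6, C = 1.
Need (k + 2)·f(k+1) − (k + 5)·f(k) = 1.
Degrees (1,1,0) ⇒ d ≤ 3.
Match coefficients ⇒ f(k) = k*(k**2 + 9*k + 26)/72.
Certificate R = B(k−1)f/C = k*(k + 5)*(k**2 + 9*k + 26)/72 gives s_k = k*(-k**2 - 9*k - 26)/(8*(k + 2)*(k + 3)*(k + 4)).
Check: Δs_k = -9/(k**4 + 14*k**3 + 71*k**2 + 154*k + 120). ✓
Telescoping: Σ = s_(7) − s_(2) = -161/1320 − (-1/10) = -29/1320.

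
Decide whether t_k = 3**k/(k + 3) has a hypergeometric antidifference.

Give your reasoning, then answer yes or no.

Step 1: r(k) = 3*(k + 3)/(k + 4).
So A=3*k + 9 and B=k + 4, with C=1.
Need (3*k + 9)·f(k+1) − (k + 3)·f(k) = 1.
Degrees (1,1,0) ⇒ d ≤ -1.
deg f ≤ -1 is impossible — no certificate.

No. Not Gosper-summable.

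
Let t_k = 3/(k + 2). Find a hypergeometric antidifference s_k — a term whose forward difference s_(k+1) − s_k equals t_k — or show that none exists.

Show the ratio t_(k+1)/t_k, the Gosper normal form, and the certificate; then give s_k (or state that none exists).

not Gosper-summable; s_k does not exist

Step 1: r(k) = (k + 2)/(k + 3).
So A=k + 2 and B=k + 3, with C=1.
Key eq: (k + 2)·f(k+1) = (k + 2)·f(k) + (1).
Degrees (1,1,0) ⇒ d ≤ 0.
Write f(k) = c0. Then LHS − RHS = -1, requiring -1 = 0: contradictory. No certificate.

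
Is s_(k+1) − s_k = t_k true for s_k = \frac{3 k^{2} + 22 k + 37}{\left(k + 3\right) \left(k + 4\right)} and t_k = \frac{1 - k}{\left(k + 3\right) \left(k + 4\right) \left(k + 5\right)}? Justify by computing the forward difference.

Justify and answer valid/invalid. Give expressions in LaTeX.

valid; difference matches t_k

s_(k+1) = (22*k + 3*(k + 1)**2 + 59)/((k + 4)*(k + 5))
s_(k+1) − s_k = (1 - k)/(k**3 + 12*k**2 + 47*k + 60)
(s_(k+1) − s_k) − t_k = 0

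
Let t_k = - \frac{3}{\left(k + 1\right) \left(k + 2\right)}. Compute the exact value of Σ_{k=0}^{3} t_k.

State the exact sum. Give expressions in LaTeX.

Σ = -12/5

Compute t_(k+1)/t_k: get (k + 1)/(k + 3).
Normal form (A,B,C) = (k + 1, k + 3, 1).
f must satisfy (k + 1)·f(k+1) − (k + 2)·f(k) = 1.
deg f ≤ 1 (via 1,1,0).
Solving with deg f ≤ 1: f(k) = k.
Get s_k = R·t_k = -3*k/(k + 1) with R(k) = B(k−1)f(k)/C(k) = k*(k + 2).
Δs = -3/(k**2 + 3*k + 2), as required.
Evaluate s at k=4 and k=0: -12/5 and 0; difference -12/5.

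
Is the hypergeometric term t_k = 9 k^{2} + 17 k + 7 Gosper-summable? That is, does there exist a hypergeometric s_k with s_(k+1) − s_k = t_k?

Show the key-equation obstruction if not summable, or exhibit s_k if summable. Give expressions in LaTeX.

Compute t_(k+1)/t_k: get (9*k**2 + 35*k + 33)/(9*k**2 + 17*k + 7).
Take A(k)=1, B(k)=1, C(k)=k**2 + 17*k/9 + 7/9.
Need (1)·f(k+1) − (1)·f(k) = k**2 + 17*k/9 + 7/9.
deg f ≤ 3 (via 0,0,2).
Solve for f: f(k) = k**2*(3*k + 4)/9 (degree 3 ≤ 3).
Certificate R = B(k−1)f/C = k**2*(3*k + 4)/(9*k**2 + 17*k + 7) gives s_k = k**2*(3*k + 4).
Δs = 9*k**2 + 17*k + 7, as required.

Yes. s_k = k^{2} \left(3 k + 4\right).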